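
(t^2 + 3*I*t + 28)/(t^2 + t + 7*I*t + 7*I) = (t - 4*I)/(t + 1)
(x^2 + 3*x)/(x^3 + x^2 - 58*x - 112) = x*(x + 3)/(x^3 + x^2 - 58*x - 112)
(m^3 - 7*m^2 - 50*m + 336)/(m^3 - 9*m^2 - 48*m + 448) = (m - 6)/(m - 8)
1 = 1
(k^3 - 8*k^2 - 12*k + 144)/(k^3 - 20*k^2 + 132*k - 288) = (k + 4)/(k - 8)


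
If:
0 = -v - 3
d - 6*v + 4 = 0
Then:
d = -22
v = -3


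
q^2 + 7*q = q*(q + 7)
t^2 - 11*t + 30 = (t - 6)*(t - 5)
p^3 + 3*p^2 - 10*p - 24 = (p - 3)*(p + 2)*(p + 4)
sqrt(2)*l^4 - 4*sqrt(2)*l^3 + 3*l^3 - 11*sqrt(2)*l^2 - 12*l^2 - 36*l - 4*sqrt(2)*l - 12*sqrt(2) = (l - 6)*(l + 2)*(l + sqrt(2))*(sqrt(2)*l + 1)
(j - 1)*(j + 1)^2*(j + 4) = j^4 + 5*j^3 + 3*j^2 - 5*j - 4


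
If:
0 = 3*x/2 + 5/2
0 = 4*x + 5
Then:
No Solution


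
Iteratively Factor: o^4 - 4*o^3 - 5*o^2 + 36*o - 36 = (o - 2)*(o^3 - 2*o^2 - 9*o + 18) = (o - 2)^2*(o^2 - 9) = (o - 2)^2*(o + 3)*(o - 3)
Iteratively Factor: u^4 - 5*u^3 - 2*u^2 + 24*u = (u - 4)*(u^3 - u^2 - 6*u) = u*(u - 4)*(u^2 - u - 6) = u*(u - 4)*(u + 2)*(u - 3)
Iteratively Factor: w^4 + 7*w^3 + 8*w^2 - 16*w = (w)*(w^3 + 7*w^2 + 8*w - 16) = w*(w - 1)*(w^2 + 8*w + 16) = w*(w - 1)*(w + 4)*(w + 4)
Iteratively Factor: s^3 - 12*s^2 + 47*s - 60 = (s - 4)*(s^2 - 8*s + 15) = (s - 4)*(s - 3)*(s - 5)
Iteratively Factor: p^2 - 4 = (p + 2)*(p - 2)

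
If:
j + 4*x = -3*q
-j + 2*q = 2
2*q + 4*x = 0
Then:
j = -2/3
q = 2/3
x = -1/3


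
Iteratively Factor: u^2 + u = (u)*(u + 1)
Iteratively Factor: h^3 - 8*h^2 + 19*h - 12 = (h - 3)*(h^2 - 5*h + 4) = (h - 3)*(h - 1)*(h - 4)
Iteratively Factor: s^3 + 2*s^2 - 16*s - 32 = (s + 2)*(s^2 - 16) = (s + 2)*(s + 4)*(s - 4)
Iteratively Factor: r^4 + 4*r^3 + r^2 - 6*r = (r + 2)*(r^3 + 2*r^2 - 3*r) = r*(r + 2)*(r^2 + 2*r - 3) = r*(r - 1)*(r + 2)*(r + 3)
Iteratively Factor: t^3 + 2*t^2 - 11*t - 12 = (t + 1)*(t^2 + t - 12) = (t + 1)*(t + 4)*(t - 3)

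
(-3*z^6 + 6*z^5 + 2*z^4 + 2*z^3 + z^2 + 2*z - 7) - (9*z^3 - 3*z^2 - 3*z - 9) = -3*z^6 + 6*z^5 + 2*z^4 - 7*z^3 + 4*z^2 + 5*z + 2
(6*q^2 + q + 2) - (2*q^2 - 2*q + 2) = 4*q^2 + 3*q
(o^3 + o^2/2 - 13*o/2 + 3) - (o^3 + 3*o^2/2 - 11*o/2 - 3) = -o^2 - o + 6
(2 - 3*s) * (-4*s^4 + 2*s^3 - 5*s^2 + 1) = 12*s^5 - 14*s^4 + 19*s^3 - 10*s^2 - 3*s + 2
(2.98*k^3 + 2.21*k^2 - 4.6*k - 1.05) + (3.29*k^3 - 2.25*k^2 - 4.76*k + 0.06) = 6.27*k^3 - 0.04*k^2 - 9.36*k - 0.99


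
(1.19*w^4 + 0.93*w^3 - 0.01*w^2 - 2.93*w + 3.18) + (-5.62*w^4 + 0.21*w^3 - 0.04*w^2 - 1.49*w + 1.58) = -4.43*w^4 + 1.14*w^3 - 0.05*w^2 - 4.42*w + 4.76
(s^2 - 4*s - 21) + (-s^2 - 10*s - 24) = -14*s - 45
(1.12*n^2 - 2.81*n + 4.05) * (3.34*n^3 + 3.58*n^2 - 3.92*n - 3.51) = 3.7408*n^5 - 5.3758*n^4 - 0.923200000000003*n^3 + 21.583*n^2 - 6.0129*n - 14.2155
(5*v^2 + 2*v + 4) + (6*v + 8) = 5*v^2 + 8*v + 12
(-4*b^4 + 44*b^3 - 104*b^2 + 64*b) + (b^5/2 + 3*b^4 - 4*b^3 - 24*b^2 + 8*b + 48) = b^5/2 - b^4 + 40*b^3 - 128*b^2 + 72*b + 48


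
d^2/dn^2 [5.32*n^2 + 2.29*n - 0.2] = 10.6400000000000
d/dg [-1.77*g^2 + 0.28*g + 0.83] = 0.28 - 3.54*g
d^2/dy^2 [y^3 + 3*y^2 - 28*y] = 6*y + 6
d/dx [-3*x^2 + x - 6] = 1 - 6*x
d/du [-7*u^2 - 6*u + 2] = -14*u - 6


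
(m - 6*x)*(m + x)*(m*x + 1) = m^3*x - 5*m^2*x^2 + m^2 - 6*m*x^3 - 5*m*x - 6*x^2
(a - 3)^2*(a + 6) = a^3 - 27*a + 54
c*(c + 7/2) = c^2 + 7*c/2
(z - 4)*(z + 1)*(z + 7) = z^3 + 4*z^2 - 25*z - 28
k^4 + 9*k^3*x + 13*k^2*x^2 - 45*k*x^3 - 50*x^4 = (k - 2*x)*(k + x)*(k + 5*x)^2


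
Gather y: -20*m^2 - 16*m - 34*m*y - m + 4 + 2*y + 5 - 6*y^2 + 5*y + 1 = -20*m^2 - 17*m - 6*y^2 + y*(7 - 34*m) + 10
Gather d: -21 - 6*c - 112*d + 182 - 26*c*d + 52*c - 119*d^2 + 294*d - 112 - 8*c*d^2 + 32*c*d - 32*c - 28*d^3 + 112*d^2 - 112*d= 14*c - 28*d^3 + d^2*(-8*c - 7) + d*(6*c + 70) + 49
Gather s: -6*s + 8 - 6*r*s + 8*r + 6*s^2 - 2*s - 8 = 8*r + 6*s^2 + s*(-6*r - 8)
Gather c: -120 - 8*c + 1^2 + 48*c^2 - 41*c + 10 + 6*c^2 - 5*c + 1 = 54*c^2 - 54*c - 108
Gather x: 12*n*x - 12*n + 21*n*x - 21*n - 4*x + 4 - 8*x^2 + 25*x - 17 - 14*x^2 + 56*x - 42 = -33*n - 22*x^2 + x*(33*n + 77) - 55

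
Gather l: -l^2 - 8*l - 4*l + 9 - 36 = -l^2 - 12*l - 27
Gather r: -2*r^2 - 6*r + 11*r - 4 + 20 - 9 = -2*r^2 + 5*r + 7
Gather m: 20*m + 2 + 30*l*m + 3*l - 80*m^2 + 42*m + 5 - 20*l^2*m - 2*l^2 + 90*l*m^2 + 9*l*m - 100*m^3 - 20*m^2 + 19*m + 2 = -2*l^2 + 3*l - 100*m^3 + m^2*(90*l - 100) + m*(-20*l^2 + 39*l + 81) + 9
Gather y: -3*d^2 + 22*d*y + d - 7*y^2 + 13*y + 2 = -3*d^2 + d - 7*y^2 + y*(22*d + 13) + 2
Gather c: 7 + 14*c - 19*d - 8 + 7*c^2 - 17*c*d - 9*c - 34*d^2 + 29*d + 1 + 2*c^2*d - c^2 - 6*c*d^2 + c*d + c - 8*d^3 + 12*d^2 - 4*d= c^2*(2*d + 6) + c*(-6*d^2 - 16*d + 6) - 8*d^3 - 22*d^2 + 6*d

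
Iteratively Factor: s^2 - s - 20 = (s - 5)*(s + 4)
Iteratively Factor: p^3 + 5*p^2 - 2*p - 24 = (p - 2)*(p^2 + 7*p + 12) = (p - 2)*(p + 3)*(p + 4)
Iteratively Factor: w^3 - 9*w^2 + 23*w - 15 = (w - 5)*(w^2 - 4*w + 3) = (w - 5)*(w - 3)*(w - 1)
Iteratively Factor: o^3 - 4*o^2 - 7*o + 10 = (o - 5)*(o^2 + o - 2) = (o - 5)*(o - 1)*(o + 2)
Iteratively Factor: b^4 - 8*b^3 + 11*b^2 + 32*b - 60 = (b + 2)*(b^3 - 10*b^2 + 31*b - 30) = (b - 5)*(b + 2)*(b^2 - 5*b + 6) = (b - 5)*(b - 2)*(b + 2)*(b - 3)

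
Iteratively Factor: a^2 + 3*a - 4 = (a - 1)*(a + 4)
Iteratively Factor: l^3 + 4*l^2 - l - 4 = (l + 1)*(l^2 + 3*l - 4) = (l + 1)*(l + 4)*(l - 1)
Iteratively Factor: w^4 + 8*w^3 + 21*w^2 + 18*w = (w + 2)*(w^3 + 6*w^2 + 9*w) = (w + 2)*(w + 3)*(w^2 + 3*w) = w*(w + 2)*(w + 3)*(w + 3)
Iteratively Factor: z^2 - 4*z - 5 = (z - 5)*(z + 1)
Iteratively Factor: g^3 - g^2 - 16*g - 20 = (g + 2)*(g^2 - 3*g - 10) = (g + 2)^2*(g - 5)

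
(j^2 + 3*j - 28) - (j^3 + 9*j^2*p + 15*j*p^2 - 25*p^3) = -j^3 - 9*j^2*p + j^2 - 15*j*p^2 + 3*j + 25*p^3 - 28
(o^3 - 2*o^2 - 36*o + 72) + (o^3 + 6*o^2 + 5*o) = 2*o^3 + 4*o^2 - 31*o + 72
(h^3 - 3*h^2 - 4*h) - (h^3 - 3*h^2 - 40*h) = 36*h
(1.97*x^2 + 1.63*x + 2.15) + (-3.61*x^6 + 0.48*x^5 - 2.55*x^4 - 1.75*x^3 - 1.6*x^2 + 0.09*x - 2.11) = -3.61*x^6 + 0.48*x^5 - 2.55*x^4 - 1.75*x^3 + 0.37*x^2 + 1.72*x + 0.04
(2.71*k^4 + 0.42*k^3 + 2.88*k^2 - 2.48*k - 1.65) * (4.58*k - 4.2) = 12.4118*k^5 - 9.4584*k^4 + 11.4264*k^3 - 23.4544*k^2 + 2.859*k + 6.93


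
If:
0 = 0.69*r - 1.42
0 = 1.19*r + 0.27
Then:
No Solution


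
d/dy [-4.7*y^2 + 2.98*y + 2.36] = 2.98 - 9.4*y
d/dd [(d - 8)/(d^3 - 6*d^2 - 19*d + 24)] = 2*(-d - 1)/(d^4 + 4*d^3 - 2*d^2 - 12*d + 9)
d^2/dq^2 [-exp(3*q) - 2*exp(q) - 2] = (-9*exp(2*q) - 2)*exp(q)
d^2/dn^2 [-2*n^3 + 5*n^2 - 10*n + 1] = 10 - 12*n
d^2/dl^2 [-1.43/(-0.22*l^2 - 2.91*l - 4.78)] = (-0.138424*l^2 - 1.830972*l + 1.43*(0.44*l + 2.91)*(0.88*l + 5.82) - 3.007576)/(0.22*l^2 + 2.91*l + 4.78)^3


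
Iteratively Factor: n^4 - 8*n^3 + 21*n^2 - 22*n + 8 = (n - 4)*(n^3 - 4*n^2 + 5*n - 2) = (n - 4)*(n - 1)*(n^2 - 3*n + 2) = (n - 4)*(n - 2)*(n - 1)*(n - 1)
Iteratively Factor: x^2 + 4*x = (x + 4)*(x)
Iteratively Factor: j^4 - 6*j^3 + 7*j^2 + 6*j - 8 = (j + 1)*(j^3 - 7*j^2 + 14*j - 8) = (j - 2)*(j + 1)*(j^2 - 5*j + 4) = (j - 2)*(j - 1)*(j + 1)*(j - 4)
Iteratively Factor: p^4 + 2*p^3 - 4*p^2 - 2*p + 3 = (p - 1)*(p^3 + 3*p^2 - p - 3) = (p - 1)*(p + 1)*(p^2 + 2*p - 3) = (p - 1)^2*(p + 1)*(p + 3)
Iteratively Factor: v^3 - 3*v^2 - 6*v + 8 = (v - 4)*(v^2 + v - 2) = (v - 4)*(v + 2)*(v - 1)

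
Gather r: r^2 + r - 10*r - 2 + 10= r^2 - 9*r + 8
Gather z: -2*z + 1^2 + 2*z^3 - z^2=2*z^3 - z^2 - 2*z + 1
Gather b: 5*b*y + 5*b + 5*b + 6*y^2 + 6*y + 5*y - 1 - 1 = b*(5*y + 10) + 6*y^2 + 11*y - 2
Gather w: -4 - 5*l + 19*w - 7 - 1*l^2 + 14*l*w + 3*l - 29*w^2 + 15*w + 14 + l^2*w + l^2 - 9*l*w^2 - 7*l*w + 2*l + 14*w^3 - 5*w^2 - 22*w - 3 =14*w^3 + w^2*(-9*l - 34) + w*(l^2 + 7*l + 12)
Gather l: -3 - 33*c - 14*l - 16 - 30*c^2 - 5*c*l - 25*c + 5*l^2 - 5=-30*c^2 - 58*c + 5*l^2 + l*(-5*c - 14) - 24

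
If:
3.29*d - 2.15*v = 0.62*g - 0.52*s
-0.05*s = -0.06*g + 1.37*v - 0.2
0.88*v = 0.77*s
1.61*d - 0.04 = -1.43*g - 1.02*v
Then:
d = 0.04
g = -0.12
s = 0.15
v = 0.14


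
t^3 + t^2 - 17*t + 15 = (t - 3)*(t - 1)*(t + 5)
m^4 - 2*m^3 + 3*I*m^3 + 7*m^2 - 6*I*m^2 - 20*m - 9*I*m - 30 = (m - 3)*(m + 1)*(m - 2*I)*(m + 5*I)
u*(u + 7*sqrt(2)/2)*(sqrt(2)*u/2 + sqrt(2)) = sqrt(2)*u^3/2 + sqrt(2)*u^2 + 7*u^2/2 + 7*u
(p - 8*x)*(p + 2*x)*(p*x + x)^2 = p^4*x^2 - 6*p^3*x^3 + 2*p^3*x^2 - 16*p^2*x^4 - 12*p^2*x^3 + p^2*x^2 - 32*p*x^4 - 6*p*x^3 - 16*x^4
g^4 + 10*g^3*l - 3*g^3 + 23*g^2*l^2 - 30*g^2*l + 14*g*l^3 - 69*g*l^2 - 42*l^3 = (g - 3)*(g + l)*(g + 2*l)*(g + 7*l)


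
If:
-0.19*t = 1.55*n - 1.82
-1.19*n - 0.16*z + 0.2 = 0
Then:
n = 0.168067226890756 - 0.134453781512605*z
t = 1.0968597965502*z + 8.2078726227333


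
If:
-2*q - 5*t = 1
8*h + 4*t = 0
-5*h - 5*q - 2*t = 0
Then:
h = 5/52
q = -1/52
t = -5/26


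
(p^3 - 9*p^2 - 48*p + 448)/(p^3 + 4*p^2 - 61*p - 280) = (p - 8)/(p + 5)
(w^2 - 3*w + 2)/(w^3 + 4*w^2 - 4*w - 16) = (w - 1)/(w^2 + 6*w + 8)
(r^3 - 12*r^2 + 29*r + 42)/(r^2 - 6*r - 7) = r - 6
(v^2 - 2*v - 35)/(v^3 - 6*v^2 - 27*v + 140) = 1/(v - 4)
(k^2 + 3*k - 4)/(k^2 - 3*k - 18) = (-k^2 - 3*k + 4)/(-k^2 + 3*k + 18)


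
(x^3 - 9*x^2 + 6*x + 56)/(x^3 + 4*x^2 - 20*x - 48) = (x - 7)/(x + 6)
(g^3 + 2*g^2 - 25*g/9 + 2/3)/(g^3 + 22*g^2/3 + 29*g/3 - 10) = (g - 1/3)/(g + 5)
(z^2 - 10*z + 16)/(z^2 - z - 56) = (z - 2)/(z + 7)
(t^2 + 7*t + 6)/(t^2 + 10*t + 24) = (t + 1)/(t + 4)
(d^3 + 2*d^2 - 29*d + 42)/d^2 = d + 2 - 29/d + 42/d^2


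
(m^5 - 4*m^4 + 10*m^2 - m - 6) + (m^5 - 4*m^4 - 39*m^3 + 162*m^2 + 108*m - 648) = 2*m^5 - 8*m^4 - 39*m^3 + 172*m^2 + 107*m - 654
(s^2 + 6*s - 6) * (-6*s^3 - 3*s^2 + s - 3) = -6*s^5 - 39*s^4 + 19*s^3 + 21*s^2 - 24*s + 18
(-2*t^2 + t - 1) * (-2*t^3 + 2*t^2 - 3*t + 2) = 4*t^5 - 6*t^4 + 10*t^3 - 9*t^2 + 5*t - 2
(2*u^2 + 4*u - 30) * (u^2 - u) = 2*u^4 + 2*u^3 - 34*u^2 + 30*u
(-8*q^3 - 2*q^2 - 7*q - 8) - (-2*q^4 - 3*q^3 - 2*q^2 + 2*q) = 2*q^4 - 5*q^3 - 9*q - 8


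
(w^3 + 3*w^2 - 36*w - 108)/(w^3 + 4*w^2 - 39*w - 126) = (w + 6)/(w + 7)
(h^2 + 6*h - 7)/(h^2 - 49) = (h - 1)/(h - 7)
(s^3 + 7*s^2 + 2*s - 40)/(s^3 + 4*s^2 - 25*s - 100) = (s - 2)/(s - 5)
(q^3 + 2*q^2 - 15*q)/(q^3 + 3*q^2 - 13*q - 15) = q/(q + 1)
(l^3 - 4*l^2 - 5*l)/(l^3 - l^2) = (l^2 - 4*l - 5)/(l*(l - 1))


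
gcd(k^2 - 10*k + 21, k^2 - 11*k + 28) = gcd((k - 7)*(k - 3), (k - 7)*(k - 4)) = k - 7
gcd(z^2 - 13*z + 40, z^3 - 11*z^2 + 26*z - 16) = z - 8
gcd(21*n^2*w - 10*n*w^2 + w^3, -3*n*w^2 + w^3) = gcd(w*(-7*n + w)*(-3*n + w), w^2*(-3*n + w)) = -3*n*w + w^2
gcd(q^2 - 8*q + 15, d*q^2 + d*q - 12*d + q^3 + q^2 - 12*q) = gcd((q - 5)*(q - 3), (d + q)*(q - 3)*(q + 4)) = q - 3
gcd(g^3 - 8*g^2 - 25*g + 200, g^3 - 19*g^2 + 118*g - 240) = g^2 - 13*g + 40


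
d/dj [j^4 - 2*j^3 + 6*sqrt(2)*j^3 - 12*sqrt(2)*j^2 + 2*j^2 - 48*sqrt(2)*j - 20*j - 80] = 4*j^3 - 6*j^2 + 18*sqrt(2)*j^2 - 24*sqrt(2)*j + 4*j - 48*sqrt(2) - 20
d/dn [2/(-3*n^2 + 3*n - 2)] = 6*(2*n - 1)/(3*n^2 - 3*n + 2)^2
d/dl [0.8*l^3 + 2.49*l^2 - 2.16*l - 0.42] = 2.4*l^2 + 4.98*l - 2.16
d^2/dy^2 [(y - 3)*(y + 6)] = 2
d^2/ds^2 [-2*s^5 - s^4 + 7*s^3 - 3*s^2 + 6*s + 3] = -40*s^3 - 12*s^2 + 42*s - 6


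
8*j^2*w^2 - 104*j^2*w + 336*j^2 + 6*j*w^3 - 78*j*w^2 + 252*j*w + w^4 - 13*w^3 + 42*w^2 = (2*j + w)*(4*j + w)*(w - 7)*(w - 6)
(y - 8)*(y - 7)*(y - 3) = y^3 - 18*y^2 + 101*y - 168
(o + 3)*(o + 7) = o^2 + 10*o + 21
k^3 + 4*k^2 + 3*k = k*(k + 1)*(k + 3)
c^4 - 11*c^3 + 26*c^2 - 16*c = c*(c - 8)*(c - 2)*(c - 1)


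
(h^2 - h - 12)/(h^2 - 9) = (h - 4)/(h - 3)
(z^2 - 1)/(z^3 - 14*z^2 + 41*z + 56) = (z - 1)/(z^2 - 15*z + 56)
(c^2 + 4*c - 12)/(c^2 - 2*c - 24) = (-c^2 - 4*c + 12)/(-c^2 + 2*c + 24)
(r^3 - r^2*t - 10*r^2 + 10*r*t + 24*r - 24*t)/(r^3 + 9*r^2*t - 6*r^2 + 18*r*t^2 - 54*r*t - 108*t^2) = (r^2 - r*t - 4*r + 4*t)/(r^2 + 9*r*t + 18*t^2)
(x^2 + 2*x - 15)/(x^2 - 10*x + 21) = (x + 5)/(x - 7)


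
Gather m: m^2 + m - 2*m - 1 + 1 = m^2 - m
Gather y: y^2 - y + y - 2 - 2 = y^2 - 4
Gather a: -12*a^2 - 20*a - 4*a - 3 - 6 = -12*a^2 - 24*a - 9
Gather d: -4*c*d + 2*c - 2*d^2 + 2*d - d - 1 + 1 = 2*c - 2*d^2 + d*(1 - 4*c)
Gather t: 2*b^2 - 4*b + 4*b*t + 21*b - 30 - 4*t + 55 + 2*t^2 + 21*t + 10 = 2*b^2 + 17*b + 2*t^2 + t*(4*b + 17) + 35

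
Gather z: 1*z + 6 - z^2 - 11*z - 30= -z^2 - 10*z - 24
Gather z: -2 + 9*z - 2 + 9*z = 18*z - 4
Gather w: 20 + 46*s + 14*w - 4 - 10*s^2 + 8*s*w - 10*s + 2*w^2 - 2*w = -10*s^2 + 36*s + 2*w^2 + w*(8*s + 12) + 16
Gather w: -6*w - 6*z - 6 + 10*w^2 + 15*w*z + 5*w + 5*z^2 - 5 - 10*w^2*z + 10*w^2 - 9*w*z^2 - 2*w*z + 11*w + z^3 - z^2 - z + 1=w^2*(20 - 10*z) + w*(-9*z^2 + 13*z + 10) + z^3 + 4*z^2 - 7*z - 10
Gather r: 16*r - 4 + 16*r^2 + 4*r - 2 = 16*r^2 + 20*r - 6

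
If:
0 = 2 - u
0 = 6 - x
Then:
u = 2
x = 6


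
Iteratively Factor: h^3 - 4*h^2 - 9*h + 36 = (h - 4)*(h^2 - 9) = (h - 4)*(h - 3)*(h + 3)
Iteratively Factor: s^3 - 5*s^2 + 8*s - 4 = (s - 2)*(s^2 - 3*s + 2) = (s - 2)^2*(s - 1)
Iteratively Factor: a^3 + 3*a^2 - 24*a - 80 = (a + 4)*(a^2 - a - 20) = (a + 4)^2*(a - 5)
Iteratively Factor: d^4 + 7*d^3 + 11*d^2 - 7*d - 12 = (d + 4)*(d^3 + 3*d^2 - d - 3) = (d - 1)*(d + 4)*(d^2 + 4*d + 3) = (d - 1)*(d + 1)*(d + 4)*(d + 3)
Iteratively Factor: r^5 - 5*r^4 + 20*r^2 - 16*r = (r)*(r^4 - 5*r^3 + 20*r - 16) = r*(r - 2)*(r^3 - 3*r^2 - 6*r + 8) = r*(r - 2)*(r + 2)*(r^2 - 5*r + 4) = r*(r - 2)*(r - 1)*(r + 2)*(r - 4)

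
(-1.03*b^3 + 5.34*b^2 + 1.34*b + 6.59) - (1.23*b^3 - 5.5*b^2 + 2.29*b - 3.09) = -2.26*b^3 + 10.84*b^2 - 0.95*b + 9.68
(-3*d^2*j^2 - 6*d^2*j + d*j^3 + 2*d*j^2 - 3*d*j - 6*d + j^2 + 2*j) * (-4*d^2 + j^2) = 12*d^4*j^2 + 24*d^4*j - 4*d^3*j^3 - 8*d^3*j^2 + 12*d^3*j + 24*d^3 - 3*d^2*j^4 - 6*d^2*j^3 - 4*d^2*j^2 - 8*d^2*j + d*j^5 + 2*d*j^4 - 3*d*j^3 - 6*d*j^2 + j^4 + 2*j^3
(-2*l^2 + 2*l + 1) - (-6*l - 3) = -2*l^2 + 8*l + 4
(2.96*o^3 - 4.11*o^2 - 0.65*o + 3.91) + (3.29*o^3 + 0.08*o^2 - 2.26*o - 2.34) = 6.25*o^3 - 4.03*o^2 - 2.91*o + 1.57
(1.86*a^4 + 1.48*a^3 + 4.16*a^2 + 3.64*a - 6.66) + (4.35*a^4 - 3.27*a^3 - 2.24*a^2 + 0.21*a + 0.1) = 6.21*a^4 - 1.79*a^3 + 1.92*a^2 + 3.85*a - 6.56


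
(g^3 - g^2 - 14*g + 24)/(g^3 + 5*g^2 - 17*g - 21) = (g^2 + 2*g - 8)/(g^2 + 8*g + 7)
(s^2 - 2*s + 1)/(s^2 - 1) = (s - 1)/(s + 1)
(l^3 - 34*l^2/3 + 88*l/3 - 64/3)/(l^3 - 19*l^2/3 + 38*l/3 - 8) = (l - 8)/(l - 3)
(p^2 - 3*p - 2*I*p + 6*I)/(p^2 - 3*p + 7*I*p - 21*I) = (p - 2*I)/(p + 7*I)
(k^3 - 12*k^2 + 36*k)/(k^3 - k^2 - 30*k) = (k - 6)/(k + 5)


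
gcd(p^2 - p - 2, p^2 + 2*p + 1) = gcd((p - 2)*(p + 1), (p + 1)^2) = p + 1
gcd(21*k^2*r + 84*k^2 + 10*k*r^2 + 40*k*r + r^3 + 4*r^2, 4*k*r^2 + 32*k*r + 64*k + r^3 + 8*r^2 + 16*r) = r + 4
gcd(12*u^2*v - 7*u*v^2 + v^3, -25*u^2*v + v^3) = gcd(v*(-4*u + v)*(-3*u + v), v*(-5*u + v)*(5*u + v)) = v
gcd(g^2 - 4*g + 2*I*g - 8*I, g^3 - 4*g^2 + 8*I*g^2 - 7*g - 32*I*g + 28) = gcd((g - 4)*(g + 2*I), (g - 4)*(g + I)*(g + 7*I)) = g - 4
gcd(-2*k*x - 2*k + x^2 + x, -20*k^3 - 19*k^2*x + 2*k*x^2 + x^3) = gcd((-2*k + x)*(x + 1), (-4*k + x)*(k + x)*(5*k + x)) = 1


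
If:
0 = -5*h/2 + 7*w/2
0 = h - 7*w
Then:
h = 0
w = 0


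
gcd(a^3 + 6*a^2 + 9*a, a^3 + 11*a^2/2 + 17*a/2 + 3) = a + 3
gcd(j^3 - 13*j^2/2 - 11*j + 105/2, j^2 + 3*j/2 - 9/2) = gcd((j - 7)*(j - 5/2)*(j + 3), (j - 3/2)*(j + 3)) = j + 3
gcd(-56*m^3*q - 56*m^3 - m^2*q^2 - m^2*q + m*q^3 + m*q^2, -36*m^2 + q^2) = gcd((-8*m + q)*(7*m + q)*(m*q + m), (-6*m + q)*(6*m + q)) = 1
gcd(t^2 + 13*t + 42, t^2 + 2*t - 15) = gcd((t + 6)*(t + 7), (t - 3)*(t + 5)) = 1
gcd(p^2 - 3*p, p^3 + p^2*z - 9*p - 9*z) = p - 3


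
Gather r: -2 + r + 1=r - 1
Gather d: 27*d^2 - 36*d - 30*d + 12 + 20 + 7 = 27*d^2 - 66*d + 39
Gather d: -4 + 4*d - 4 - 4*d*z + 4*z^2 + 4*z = d*(4 - 4*z) + 4*z^2 + 4*z - 8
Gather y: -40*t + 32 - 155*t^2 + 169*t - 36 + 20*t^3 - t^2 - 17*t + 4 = 20*t^3 - 156*t^2 + 112*t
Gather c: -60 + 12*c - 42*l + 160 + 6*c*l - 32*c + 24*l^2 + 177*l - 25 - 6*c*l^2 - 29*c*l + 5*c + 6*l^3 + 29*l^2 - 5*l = c*(-6*l^2 - 23*l - 15) + 6*l^3 + 53*l^2 + 130*l + 75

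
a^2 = a^2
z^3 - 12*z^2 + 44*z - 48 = (z - 6)*(z - 4)*(z - 2)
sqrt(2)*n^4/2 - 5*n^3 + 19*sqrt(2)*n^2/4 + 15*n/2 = n*(n - 3*sqrt(2))*(n - 5*sqrt(2)/2)*(sqrt(2)*n/2 + 1/2)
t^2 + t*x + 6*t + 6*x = (t + 6)*(t + x)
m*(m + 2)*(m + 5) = m^3 + 7*m^2 + 10*m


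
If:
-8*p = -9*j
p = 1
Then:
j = 8/9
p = 1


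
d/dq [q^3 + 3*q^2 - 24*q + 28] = 3*q^2 + 6*q - 24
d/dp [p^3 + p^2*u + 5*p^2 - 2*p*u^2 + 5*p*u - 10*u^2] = 3*p^2 + 2*p*u + 10*p - 2*u^2 + 5*u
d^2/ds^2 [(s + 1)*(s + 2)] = 2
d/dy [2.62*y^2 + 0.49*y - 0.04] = 5.24*y + 0.49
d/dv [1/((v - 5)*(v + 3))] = 2*(1 - v)/(v^4 - 4*v^3 - 26*v^2 + 60*v + 225)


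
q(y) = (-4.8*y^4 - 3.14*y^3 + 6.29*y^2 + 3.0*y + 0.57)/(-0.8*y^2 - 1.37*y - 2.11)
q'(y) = (1.6*y + 1.37)*(-4.8*y^4 - 3.14*y^3 + 6.29*y^2 + 3.0*y + 0.57)/(-0.8*y^2 - 1.37*y - 2.11)^2 + (-19.2*y^3 - 9.42*y^2 + 12.58*y + 3.0)/(-0.8*y^2 - 1.37*y - 2.11) = (7.68*y^5 + 22.24*y^4 + 49.1156*y^3 + 13.6589*y^2 - 25.6318*y - 5.5491)/(0.64*y^4 + 2.192*y^3 + 5.2529*y^2 + 5.7814*y + 4.4521)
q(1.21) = 0.49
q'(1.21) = 5.66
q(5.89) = 162.98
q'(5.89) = 63.63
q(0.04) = -0.32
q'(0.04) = -1.40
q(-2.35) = 23.39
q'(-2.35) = -34.67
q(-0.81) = -1.23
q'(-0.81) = 2.14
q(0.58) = -1.03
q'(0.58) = -0.32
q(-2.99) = 48.76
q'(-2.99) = -44.13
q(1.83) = 6.30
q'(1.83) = 13.17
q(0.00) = -0.27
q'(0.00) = -1.25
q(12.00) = 777.69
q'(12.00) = 137.44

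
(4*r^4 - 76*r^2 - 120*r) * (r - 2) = 4*r^5 - 8*r^4 - 76*r^3 + 32*r^2 + 240*r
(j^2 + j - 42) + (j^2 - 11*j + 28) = 2*j^2 - 10*j - 14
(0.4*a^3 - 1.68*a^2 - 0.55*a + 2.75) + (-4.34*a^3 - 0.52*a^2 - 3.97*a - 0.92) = -3.94*a^3 - 2.2*a^2 - 4.52*a + 1.83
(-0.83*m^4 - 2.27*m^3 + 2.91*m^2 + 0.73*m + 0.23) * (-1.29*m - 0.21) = 1.0707*m^5 + 3.1026*m^4 - 3.2772*m^3 - 1.5528*m^2 - 0.45*m - 0.0483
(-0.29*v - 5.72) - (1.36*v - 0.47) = -1.65*v - 5.25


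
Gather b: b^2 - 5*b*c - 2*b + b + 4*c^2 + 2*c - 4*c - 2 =b^2 + b*(-5*c - 1) + 4*c^2 - 2*c - 2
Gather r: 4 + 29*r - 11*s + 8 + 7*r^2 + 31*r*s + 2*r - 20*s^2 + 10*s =7*r^2 + r*(31*s + 31) - 20*s^2 - s + 12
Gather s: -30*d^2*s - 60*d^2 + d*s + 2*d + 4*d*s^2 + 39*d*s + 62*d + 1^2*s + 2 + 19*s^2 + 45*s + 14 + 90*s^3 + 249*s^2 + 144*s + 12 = -60*d^2 + 64*d + 90*s^3 + s^2*(4*d + 268) + s*(-30*d^2 + 40*d + 190) + 28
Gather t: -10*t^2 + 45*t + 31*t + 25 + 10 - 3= -10*t^2 + 76*t + 32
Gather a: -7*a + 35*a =28*a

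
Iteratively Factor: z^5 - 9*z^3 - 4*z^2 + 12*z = (z + 2)*(z^4 - 2*z^3 - 5*z^2 + 6*z) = (z + 2)^2*(z^3 - 4*z^2 + 3*z) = z*(z + 2)^2*(z^2 - 4*z + 3) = z*(z - 3)*(z + 2)^2*(z - 1)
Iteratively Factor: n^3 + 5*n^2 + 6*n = (n + 2)*(n^2 + 3*n) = (n + 2)*(n + 3)*(n)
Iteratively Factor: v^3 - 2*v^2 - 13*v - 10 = (v - 5)*(v^2 + 3*v + 2) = (v - 5)*(v + 2)*(v + 1)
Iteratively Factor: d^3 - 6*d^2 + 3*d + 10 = (d + 1)*(d^2 - 7*d + 10) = (d - 2)*(d + 1)*(d - 5)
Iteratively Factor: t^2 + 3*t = (t)*(t + 3)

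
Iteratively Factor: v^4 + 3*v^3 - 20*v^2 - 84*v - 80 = (v - 5)*(v^3 + 8*v^2 + 20*v + 16) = (v - 5)*(v + 2)*(v^2 + 6*v + 8) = (v - 5)*(v + 2)*(v + 4)*(v + 2)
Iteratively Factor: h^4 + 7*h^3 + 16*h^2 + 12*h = (h + 2)*(h^3 + 5*h^2 + 6*h) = h*(h + 2)*(h^2 + 5*h + 6) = h*(h + 2)^2*(h + 3)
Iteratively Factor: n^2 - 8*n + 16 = (n - 4)*(n - 4)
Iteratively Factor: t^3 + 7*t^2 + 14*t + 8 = (t + 2)*(t^2 + 5*t + 4) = (t + 2)*(t + 4)*(t + 1)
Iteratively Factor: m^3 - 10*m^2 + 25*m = (m)*(m^2 - 10*m + 25) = m*(m - 5)*(m - 5)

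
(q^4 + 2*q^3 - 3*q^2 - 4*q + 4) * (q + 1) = q^5 + 3*q^4 - q^3 - 7*q^2 + 4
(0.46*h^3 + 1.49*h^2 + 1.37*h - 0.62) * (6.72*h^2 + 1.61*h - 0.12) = 3.0912*h^5 + 10.7534*h^4 + 11.5501*h^3 - 2.1395*h^2 - 1.1626*h + 0.0744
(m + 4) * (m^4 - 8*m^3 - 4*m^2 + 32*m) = m^5 - 4*m^4 - 36*m^3 + 16*m^2 + 128*m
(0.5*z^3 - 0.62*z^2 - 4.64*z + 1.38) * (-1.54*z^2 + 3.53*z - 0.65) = -0.77*z^5 + 2.7198*z^4 + 4.632*z^3 - 18.1014*z^2 + 7.8874*z - 0.897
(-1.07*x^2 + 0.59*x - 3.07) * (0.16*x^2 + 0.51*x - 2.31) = -0.1712*x^4 - 0.4513*x^3 + 2.2814*x^2 - 2.9286*x + 7.0917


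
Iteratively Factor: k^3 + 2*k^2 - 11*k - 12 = (k + 1)*(k^2 + k - 12) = (k - 3)*(k + 1)*(k + 4)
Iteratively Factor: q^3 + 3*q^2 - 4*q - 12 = (q + 3)*(q^2 - 4) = (q - 2)*(q + 3)*(q + 2)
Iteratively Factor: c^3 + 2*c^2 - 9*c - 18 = (c + 3)*(c^2 - c - 6) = (c - 3)*(c + 3)*(c + 2)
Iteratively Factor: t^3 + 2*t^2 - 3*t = (t + 3)*(t^2 - t) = (t - 1)*(t + 3)*(t)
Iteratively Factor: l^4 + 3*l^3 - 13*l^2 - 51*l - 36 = (l + 3)*(l^3 - 13*l - 12) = (l + 3)^2*(l^2 - 3*l - 4) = (l - 4)*(l + 3)^2*(l + 1)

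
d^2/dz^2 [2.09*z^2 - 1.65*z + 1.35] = 4.18000000000000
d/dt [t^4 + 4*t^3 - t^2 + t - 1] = 4*t^3 + 12*t^2 - 2*t + 1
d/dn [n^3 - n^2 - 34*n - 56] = 3*n^2 - 2*n - 34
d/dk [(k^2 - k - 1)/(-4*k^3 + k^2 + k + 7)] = ((2*k - 1)*(-4*k^3 + k^2 + k + 7) + (-12*k^2 + 2*k + 1)*(-k^2 + k + 1))/(-4*k^3 + k^2 + k + 7)^2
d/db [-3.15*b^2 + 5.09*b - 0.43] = 5.09 - 6.3*b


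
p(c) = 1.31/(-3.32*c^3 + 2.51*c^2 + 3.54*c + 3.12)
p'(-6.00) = 0.00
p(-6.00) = 0.00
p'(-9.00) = 0.00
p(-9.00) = 0.00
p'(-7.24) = 0.00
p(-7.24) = 0.00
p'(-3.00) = 0.01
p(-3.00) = 0.01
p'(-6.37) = 0.00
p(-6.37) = 0.00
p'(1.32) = 0.46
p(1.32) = 0.29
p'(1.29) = 0.38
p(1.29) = 0.28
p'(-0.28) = -0.31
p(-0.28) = 0.55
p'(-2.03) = 0.05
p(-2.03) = 0.04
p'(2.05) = 0.62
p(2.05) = -0.17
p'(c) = 1.31*(9.96*c^2 - 5.02*c - 3.54)/(-3.32*c^3 + 2.51*c^2 + 3.54*c + 3.12)^2 = (13.0476*c^2 - 6.5762*c - 4.6374)/(-3.32*c^3 + 2.51*c^2 + 3.54*c + 3.12)^2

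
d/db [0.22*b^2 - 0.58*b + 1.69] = 0.44*b - 0.58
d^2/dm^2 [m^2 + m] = 2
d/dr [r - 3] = 1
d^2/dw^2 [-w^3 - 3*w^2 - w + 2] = -6*w - 6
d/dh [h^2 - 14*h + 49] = 2*h - 14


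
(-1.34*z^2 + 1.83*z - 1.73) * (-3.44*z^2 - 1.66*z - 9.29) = 4.6096*z^4 - 4.0708*z^3 + 15.362*z^2 - 14.1289*z + 16.0717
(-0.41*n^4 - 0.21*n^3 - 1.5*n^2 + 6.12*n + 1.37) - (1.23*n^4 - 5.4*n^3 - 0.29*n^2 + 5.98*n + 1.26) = -1.64*n^4 + 5.19*n^3 - 1.21*n^2 + 0.14*n + 0.11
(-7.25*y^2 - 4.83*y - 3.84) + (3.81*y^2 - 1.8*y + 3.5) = -3.44*y^2 - 6.63*y - 0.34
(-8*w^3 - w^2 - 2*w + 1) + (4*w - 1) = -8*w^3 - w^2 + 2*w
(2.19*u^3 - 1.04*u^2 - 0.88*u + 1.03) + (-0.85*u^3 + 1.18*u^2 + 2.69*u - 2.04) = 1.34*u^3 + 0.14*u^2 + 1.81*u - 1.01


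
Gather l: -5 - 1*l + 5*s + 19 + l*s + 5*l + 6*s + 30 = l*(s + 4) + 11*s + 44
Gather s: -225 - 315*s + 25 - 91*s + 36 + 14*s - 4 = -392*s - 168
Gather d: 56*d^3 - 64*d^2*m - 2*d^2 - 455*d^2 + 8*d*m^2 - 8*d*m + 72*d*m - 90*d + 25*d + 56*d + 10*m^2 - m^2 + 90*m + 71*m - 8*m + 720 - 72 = 56*d^3 + d^2*(-64*m - 457) + d*(8*m^2 + 64*m - 9) + 9*m^2 + 153*m + 648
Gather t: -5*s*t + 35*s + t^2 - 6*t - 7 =35*s + t^2 + t*(-5*s - 6) - 7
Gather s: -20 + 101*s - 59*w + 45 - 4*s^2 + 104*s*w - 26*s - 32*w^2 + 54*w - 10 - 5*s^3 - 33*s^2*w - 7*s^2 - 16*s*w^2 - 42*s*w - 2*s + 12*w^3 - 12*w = -5*s^3 + s^2*(-33*w - 11) + s*(-16*w^2 + 62*w + 73) + 12*w^3 - 32*w^2 - 17*w + 15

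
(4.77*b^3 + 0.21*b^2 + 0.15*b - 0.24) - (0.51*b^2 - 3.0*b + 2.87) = 4.77*b^3 - 0.3*b^2 + 3.15*b - 3.11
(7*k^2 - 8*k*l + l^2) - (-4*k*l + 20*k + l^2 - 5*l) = 7*k^2 - 4*k*l - 20*k + 5*l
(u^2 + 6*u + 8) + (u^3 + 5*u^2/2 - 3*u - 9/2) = u^3 + 7*u^2/2 + 3*u + 7/2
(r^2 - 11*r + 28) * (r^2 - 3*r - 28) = r^4 - 14*r^3 + 33*r^2 + 224*r - 784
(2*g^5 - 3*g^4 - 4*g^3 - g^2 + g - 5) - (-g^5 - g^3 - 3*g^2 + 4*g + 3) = 3*g^5 - 3*g^4 - 3*g^3 + 2*g^2 - 3*g - 8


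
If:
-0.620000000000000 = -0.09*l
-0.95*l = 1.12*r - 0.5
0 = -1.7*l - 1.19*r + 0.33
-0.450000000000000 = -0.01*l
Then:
No Solution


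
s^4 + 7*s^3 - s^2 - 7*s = s*(s - 1)*(s + 1)*(s + 7)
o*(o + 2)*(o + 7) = o^3 + 9*o^2 + 14*o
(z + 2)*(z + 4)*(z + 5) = z^3 + 11*z^2 + 38*z + 40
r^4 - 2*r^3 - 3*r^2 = r^2*(r - 3)*(r + 1)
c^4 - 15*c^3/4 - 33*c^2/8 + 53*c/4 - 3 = (c - 4)*(c - 3/2)*(c - 1/4)*(c + 2)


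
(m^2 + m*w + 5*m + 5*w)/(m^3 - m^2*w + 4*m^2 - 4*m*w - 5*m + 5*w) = (-m - w)/(-m^2 + m*w + m - w)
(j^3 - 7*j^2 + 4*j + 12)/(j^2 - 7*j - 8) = (j^2 - 8*j + 12)/(j - 8)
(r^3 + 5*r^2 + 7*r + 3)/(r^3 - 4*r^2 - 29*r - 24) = (r + 1)/(r - 8)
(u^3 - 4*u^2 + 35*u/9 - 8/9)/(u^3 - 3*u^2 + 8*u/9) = (u - 1)/u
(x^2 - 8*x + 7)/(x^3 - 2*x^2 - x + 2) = (x - 7)/(x^2 - x - 2)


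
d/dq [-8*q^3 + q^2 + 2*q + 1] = -24*q^2 + 2*q + 2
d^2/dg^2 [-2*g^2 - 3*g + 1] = -4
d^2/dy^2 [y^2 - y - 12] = 2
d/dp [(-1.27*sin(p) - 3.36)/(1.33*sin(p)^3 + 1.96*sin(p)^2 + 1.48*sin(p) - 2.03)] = (3.3782*sin(p)^3 + 15.8956*sin(p)^2 + 13.1712*sin(p) + 7.5509)*cos(p)/(1.7689*sin(p)^6 + 5.2136*sin(p)^5 + 7.7784*sin(p)^4 + 0.4018*sin(p)^3 - 5.7672*sin(p)^2 - 6.0088*sin(p) + 4.1209)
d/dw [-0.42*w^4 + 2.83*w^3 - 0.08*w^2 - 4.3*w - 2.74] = -1.68*w^3 + 8.49*w^2 - 0.16*w - 4.3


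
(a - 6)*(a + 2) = a^2 - 4*a - 12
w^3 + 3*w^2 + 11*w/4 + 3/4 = (w + 1/2)*(w + 1)*(w + 3/2)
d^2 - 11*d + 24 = (d - 8)*(d - 3)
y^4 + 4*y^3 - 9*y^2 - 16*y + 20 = (y - 2)*(y - 1)*(y + 2)*(y + 5)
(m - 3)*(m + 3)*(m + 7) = m^3 + 7*m^2 - 9*m - 63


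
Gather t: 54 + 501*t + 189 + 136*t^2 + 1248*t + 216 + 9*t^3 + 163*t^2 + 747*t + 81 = 9*t^3 + 299*t^2 + 2496*t + 540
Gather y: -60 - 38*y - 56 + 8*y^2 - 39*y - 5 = 8*y^2 - 77*y - 121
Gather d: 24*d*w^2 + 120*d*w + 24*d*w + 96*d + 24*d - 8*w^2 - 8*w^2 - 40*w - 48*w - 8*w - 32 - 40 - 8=d*(24*w^2 + 144*w + 120) - 16*w^2 - 96*w - 80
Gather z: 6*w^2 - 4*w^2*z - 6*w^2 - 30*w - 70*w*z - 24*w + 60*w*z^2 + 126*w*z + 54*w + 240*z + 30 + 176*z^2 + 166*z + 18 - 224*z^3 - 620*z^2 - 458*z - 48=-224*z^3 + z^2*(60*w - 444) + z*(-4*w^2 + 56*w - 52)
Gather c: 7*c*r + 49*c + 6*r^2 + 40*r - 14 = c*(7*r + 49) + 6*r^2 + 40*r - 14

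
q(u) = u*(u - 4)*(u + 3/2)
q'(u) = u*(u - 4) + u*(u + 3/2) + (u - 4)*(u + 3/2) = 3*u^2 - 5*u - 6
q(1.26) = -9.53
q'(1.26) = -7.54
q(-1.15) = 2.07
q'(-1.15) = 3.72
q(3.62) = -7.04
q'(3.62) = 15.21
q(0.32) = -2.14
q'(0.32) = -7.29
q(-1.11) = 2.21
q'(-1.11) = 3.25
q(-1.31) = 1.32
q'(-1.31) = 5.70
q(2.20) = -14.65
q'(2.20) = -2.48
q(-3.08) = -34.45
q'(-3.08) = 37.86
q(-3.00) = -31.50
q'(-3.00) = 36.00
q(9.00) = 472.50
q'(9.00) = 192.00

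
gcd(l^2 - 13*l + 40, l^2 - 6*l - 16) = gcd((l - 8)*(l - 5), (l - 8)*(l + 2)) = l - 8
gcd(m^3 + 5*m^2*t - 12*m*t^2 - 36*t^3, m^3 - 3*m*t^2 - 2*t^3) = 1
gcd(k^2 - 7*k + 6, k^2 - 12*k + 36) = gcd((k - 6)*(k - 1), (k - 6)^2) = k - 6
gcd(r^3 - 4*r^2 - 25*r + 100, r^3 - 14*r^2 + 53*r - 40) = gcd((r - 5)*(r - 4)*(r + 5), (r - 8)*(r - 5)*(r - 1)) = r - 5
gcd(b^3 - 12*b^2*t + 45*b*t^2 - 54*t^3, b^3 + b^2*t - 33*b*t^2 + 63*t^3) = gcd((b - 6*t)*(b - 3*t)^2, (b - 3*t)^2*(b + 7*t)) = b^2 - 6*b*t + 9*t^2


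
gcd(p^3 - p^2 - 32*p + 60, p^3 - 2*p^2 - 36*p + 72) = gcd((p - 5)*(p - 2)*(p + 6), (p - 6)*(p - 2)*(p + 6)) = p^2 + 4*p - 12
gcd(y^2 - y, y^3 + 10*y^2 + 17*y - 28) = y - 1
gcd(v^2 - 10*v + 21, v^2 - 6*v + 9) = v - 3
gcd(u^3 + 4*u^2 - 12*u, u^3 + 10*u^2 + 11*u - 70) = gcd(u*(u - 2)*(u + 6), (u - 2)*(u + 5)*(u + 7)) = u - 2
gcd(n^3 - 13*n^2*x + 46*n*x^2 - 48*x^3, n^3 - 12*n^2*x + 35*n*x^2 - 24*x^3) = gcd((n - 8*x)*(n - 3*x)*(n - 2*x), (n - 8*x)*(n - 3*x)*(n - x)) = n^2 - 11*n*x + 24*x^2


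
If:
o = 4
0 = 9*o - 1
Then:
No Solution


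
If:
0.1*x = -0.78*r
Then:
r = -0.128205128205128*x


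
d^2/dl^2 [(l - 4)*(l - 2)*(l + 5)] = 6*l - 2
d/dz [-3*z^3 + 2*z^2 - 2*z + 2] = -9*z^2 + 4*z - 2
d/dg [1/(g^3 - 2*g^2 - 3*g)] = (-3*g^2 + 4*g + 3)/(g^2*(-g^2 + 2*g + 3)^2)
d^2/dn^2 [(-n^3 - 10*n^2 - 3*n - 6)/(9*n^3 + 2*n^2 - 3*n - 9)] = 18*(-88*n^6 - 90*n^5 - 486*n^4 - 746*n^3 - 185*n^2 - 195*n - 99)/(729*n^9 + 486*n^8 - 621*n^7 - 2503*n^6 - 765*n^5 + 1404*n^4 + 2484*n^3 + 243*n^2 - 729*n - 729)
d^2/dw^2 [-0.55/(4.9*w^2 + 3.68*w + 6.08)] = (26.411*w^2 + 19.8352*w - 0.55*(9.8*w + 3.68)*(19.6*w + 7.36) + 32.7712)/(4.9*w^2 + 3.68*w + 6.08)^3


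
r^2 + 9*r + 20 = (r + 4)*(r + 5)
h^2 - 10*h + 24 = (h - 6)*(h - 4)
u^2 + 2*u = u*(u + 2)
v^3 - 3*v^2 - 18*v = v*(v - 6)*(v + 3)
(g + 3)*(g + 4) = g^2 + 7*g + 12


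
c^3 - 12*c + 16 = (c - 2)^2*(c + 4)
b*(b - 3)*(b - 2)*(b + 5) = b^4 - 19*b^2 + 30*b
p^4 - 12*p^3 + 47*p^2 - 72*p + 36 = (p - 6)*(p - 3)*(p - 2)*(p - 1)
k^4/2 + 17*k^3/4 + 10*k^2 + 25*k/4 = k*(k/2 + 1/2)*(k + 5/2)*(k + 5)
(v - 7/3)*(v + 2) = v^2 - v/3 - 14/3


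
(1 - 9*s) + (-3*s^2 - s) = -3*s^2 - 10*s + 1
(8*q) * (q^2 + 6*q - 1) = 8*q^3 + 48*q^2 - 8*q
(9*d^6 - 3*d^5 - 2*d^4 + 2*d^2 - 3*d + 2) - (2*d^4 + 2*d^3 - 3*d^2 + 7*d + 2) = 9*d^6 - 3*d^5 - 4*d^4 - 2*d^3 + 5*d^2 - 10*d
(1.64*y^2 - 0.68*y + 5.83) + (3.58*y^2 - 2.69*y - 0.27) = 5.22*y^2 - 3.37*y + 5.56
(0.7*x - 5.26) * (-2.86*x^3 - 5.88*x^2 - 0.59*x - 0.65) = -2.002*x^4 + 10.9276*x^3 + 30.5158*x^2 + 2.6484*x + 3.419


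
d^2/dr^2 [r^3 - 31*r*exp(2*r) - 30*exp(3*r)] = -124*r*exp(2*r) + 6*r - 270*exp(3*r) - 124*exp(2*r)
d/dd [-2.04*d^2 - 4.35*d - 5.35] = -4.08*d - 4.35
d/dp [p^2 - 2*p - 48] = 2*p - 2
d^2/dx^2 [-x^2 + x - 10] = -2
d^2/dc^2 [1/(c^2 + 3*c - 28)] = 2*(-c^2 - 3*c + (2*c + 3)^2 + 28)/(c^2 + 3*c - 28)^3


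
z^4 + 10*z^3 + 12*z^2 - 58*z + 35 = (z - 1)^2*(z + 5)*(z + 7)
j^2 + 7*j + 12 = (j + 3)*(j + 4)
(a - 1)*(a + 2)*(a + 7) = a^3 + 8*a^2 + 5*a - 14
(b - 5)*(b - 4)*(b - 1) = b^3 - 10*b^2 + 29*b - 20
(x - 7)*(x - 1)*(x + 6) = x^3 - 2*x^2 - 41*x + 42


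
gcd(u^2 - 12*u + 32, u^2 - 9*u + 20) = u - 4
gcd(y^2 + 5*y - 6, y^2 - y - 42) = y + 6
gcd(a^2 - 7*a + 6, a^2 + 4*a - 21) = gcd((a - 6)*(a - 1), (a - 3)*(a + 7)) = 1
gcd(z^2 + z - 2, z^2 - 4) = z + 2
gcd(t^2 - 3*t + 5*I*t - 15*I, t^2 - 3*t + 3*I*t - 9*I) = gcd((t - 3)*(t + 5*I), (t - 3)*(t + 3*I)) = t - 3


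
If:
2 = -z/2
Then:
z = -4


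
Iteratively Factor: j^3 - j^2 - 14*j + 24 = (j - 3)*(j^2 + 2*j - 8) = (j - 3)*(j - 2)*(j + 4)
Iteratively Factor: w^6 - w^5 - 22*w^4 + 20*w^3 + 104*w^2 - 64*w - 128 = (w - 2)*(w^5 + w^4 - 20*w^3 - 20*w^2 + 64*w + 64) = (w - 2)^2*(w^4 + 3*w^3 - 14*w^2 - 48*w - 32) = (w - 2)^2*(w + 1)*(w^3 + 2*w^2 - 16*w - 32) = (w - 4)*(w - 2)^2*(w + 1)*(w^2 + 6*w + 8) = (w - 4)*(w - 2)^2*(w + 1)*(w + 4)*(w + 2)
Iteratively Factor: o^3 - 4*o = (o - 2)*(o^2 + 2*o) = (o - 2)*(o + 2)*(o)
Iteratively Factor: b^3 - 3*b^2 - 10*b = (b - 5)*(b^2 + 2*b) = b*(b - 5)*(b + 2)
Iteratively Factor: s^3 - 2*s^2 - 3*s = (s - 3)*(s^2 + s) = s*(s - 3)*(s + 1)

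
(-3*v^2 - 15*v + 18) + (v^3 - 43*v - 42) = v^3 - 3*v^2 - 58*v - 24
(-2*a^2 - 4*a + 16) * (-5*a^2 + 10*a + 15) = 10*a^4 - 150*a^2 + 100*a + 240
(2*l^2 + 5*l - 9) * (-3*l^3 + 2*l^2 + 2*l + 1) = -6*l^5 - 11*l^4 + 41*l^3 - 6*l^2 - 13*l - 9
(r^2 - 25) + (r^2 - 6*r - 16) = 2*r^2 - 6*r - 41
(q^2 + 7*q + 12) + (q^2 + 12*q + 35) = 2*q^2 + 19*q + 47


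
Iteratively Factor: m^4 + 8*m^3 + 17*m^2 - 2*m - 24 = (m + 3)*(m^3 + 5*m^2 + 2*m - 8) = (m + 3)*(m + 4)*(m^2 + m - 2) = (m - 1)*(m + 3)*(m + 4)*(m + 2)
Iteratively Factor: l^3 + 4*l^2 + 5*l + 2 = (l + 2)*(l^2 + 2*l + 1) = (l + 1)*(l + 2)*(l + 1)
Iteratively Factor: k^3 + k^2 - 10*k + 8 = (k - 1)*(k^2 + 2*k - 8) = (k - 1)*(k + 4)*(k - 2)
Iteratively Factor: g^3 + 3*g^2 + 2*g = (g)*(g^2 + 3*g + 2) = g*(g + 1)*(g + 2)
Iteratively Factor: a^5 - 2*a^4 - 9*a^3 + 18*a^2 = (a + 3)*(a^4 - 5*a^3 + 6*a^2) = (a - 3)*(a + 3)*(a^3 - 2*a^2) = (a - 3)*(a - 2)*(a + 3)*(a^2) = a*(a - 3)*(a - 2)*(a + 3)*(a)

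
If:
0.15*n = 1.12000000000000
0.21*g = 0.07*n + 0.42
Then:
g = 4.49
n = 7.47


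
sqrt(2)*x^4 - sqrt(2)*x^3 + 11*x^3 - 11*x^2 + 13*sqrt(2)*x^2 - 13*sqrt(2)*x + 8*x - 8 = (x - 1)*(x + sqrt(2))*(x + 4*sqrt(2))*(sqrt(2)*x + 1)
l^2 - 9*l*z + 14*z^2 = (l - 7*z)*(l - 2*z)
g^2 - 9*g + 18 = (g - 6)*(g - 3)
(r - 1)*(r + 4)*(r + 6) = r^3 + 9*r^2 + 14*r - 24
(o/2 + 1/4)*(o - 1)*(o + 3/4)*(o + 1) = o^4/2 + 5*o^3/8 - 5*o^2/16 - 5*o/8 - 3/16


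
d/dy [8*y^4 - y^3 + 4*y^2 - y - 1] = 32*y^3 - 3*y^2 + 8*y - 1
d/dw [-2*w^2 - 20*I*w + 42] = -4*w - 20*I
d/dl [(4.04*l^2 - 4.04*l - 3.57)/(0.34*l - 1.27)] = (1.3736*l^2 - 10.2616*l + 6.3446)/(0.1156*l^2 - 0.8636*l + 1.6129)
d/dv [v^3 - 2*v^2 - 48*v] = 3*v^2 - 4*v - 48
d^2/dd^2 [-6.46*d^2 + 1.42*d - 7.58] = -12.9200000000000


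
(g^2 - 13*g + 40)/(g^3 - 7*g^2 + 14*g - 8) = (g^2 - 13*g + 40)/(g^3 - 7*g^2 + 14*g - 8)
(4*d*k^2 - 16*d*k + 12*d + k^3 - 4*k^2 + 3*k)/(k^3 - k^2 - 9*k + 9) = (4*d + k)/(k + 3)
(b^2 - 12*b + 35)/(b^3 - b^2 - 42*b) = (b - 5)/(b*(b + 6))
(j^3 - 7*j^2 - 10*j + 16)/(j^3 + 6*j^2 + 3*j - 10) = (j - 8)/(j + 5)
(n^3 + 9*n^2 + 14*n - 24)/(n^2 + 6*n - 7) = (n^2 + 10*n + 24)/(n + 7)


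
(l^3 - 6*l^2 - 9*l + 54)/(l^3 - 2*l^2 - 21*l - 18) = (l - 3)/(l + 1)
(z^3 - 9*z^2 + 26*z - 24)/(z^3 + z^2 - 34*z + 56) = (z - 3)/(z + 7)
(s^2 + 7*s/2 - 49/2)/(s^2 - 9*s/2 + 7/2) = (s + 7)/(s - 1)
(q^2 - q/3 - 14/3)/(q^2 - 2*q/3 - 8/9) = 3*(-3*q^2 + q + 14)/(-9*q^2 + 6*q + 8)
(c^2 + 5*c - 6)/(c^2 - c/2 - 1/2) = 2*(c + 6)/(2*c + 1)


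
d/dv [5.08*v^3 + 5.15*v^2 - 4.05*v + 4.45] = 15.24*v^2 + 10.3*v - 4.05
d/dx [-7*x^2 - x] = -14*x - 1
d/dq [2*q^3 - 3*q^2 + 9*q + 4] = 6*q^2 - 6*q + 9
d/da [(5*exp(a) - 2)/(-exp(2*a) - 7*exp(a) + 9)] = (5*exp(2*a) - 4*exp(a) + 31)*exp(a)/(exp(4*a) + 14*exp(3*a) + 31*exp(2*a) - 126*exp(a) + 81)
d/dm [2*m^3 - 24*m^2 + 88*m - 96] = 6*m^2 - 48*m + 88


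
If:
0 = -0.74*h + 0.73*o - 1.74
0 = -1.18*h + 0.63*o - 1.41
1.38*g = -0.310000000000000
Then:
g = -0.22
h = 0.17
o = 2.56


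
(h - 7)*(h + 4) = h^2 - 3*h - 28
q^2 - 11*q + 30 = (q - 6)*(q - 5)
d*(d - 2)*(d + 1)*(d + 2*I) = d^4 - d^3 + 2*I*d^3 - 2*d^2 - 2*I*d^2 - 4*I*d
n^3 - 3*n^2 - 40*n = n*(n - 8)*(n + 5)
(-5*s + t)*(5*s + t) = -25*s^2 + t^2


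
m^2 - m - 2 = (m - 2)*(m + 1)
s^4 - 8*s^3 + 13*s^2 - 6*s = s*(s - 6)*(s - 1)^2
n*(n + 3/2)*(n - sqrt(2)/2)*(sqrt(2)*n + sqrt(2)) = sqrt(2)*n^4 - n^3 + 5*sqrt(2)*n^3/2 - 5*n^2/2 + 3*sqrt(2)*n^2/2 - 3*n/2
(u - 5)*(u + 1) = u^2 - 4*u - 5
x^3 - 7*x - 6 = (x - 3)*(x + 1)*(x + 2)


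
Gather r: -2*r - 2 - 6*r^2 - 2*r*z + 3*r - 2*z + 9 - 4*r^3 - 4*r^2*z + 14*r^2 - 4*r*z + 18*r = -4*r^3 + r^2*(8 - 4*z) + r*(19 - 6*z) - 2*z + 7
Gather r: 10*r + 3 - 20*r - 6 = -10*r - 3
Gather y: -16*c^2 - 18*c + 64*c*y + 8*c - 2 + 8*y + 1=-16*c^2 - 10*c + y*(64*c + 8) - 1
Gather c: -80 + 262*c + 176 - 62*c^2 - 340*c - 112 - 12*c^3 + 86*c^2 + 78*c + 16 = -12*c^3 + 24*c^2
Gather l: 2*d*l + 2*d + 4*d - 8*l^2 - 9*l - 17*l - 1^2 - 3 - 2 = 6*d - 8*l^2 + l*(2*d - 26) - 6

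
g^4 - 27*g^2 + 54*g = g*(g - 3)^2*(g + 6)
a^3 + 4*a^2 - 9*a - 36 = (a - 3)*(a + 3)*(a + 4)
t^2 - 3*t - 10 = (t - 5)*(t + 2)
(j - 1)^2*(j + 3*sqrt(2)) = j^3 - 2*j^2 + 3*sqrt(2)*j^2 - 6*sqrt(2)*j + j + 3*sqrt(2)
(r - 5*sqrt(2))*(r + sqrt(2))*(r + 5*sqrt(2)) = r^3 + sqrt(2)*r^2 - 50*r - 50*sqrt(2)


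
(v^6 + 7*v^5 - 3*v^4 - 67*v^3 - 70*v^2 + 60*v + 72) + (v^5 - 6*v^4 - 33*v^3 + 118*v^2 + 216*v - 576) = v^6 + 8*v^5 - 9*v^4 - 100*v^3 + 48*v^2 + 276*v - 504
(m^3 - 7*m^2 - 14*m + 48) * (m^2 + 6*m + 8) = m^5 - m^4 - 48*m^3 - 92*m^2 + 176*m + 384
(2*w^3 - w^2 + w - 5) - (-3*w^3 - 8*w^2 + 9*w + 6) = 5*w^3 + 7*w^2 - 8*w - 11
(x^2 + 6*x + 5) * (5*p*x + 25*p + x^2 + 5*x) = 5*p*x^3 + 55*p*x^2 + 175*p*x + 125*p + x^4 + 11*x^3 + 35*x^2 + 25*x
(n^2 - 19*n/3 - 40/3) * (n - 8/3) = n^3 - 9*n^2 + 32*n/9 + 320/9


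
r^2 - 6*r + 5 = (r - 5)*(r - 1)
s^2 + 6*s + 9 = (s + 3)^2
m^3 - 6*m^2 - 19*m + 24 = (m - 8)*(m - 1)*(m + 3)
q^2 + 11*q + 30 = (q + 5)*(q + 6)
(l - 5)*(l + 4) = l^2 - l - 20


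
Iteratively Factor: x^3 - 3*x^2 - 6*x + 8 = (x + 2)*(x^2 - 5*x + 4) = (x - 1)*(x + 2)*(x - 4)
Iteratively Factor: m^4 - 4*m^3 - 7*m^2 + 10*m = (m + 2)*(m^3 - 6*m^2 + 5*m) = (m - 5)*(m + 2)*(m^2 - m) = m*(m - 5)*(m + 2)*(m - 1)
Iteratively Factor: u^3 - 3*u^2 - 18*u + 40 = (u - 5)*(u^2 + 2*u - 8) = (u - 5)*(u + 4)*(u - 2)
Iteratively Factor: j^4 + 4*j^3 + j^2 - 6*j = (j + 3)*(j^3 + j^2 - 2*j) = (j + 2)*(j + 3)*(j^2 - j) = (j - 1)*(j + 2)*(j + 3)*(j)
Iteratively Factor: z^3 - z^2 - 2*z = (z - 2)*(z^2 + z) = z*(z - 2)*(z + 1)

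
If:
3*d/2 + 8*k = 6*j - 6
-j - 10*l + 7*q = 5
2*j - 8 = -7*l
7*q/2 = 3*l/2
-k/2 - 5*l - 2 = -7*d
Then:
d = -1424/1589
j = 13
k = 14568/1589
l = -18/7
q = -54/49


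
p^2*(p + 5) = p^3 + 5*p^2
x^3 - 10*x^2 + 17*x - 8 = (x - 8)*(x - 1)^2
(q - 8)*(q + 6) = q^2 - 2*q - 48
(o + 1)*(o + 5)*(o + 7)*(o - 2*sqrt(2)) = o^4 - 2*sqrt(2)*o^3 + 13*o^3 - 26*sqrt(2)*o^2 + 47*o^2 - 94*sqrt(2)*o + 35*o - 70*sqrt(2)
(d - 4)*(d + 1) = d^2 - 3*d - 4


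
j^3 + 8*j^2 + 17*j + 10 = (j + 1)*(j + 2)*(j + 5)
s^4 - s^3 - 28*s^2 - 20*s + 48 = (s - 6)*(s - 1)*(s + 2)*(s + 4)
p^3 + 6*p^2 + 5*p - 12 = (p - 1)*(p + 3)*(p + 4)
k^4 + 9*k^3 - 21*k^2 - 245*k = k*(k - 5)*(k + 7)^2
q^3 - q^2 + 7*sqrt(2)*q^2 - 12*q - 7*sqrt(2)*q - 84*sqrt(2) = (q - 4)*(q + 3)*(q + 7*sqrt(2))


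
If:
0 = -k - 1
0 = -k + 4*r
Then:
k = -1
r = -1/4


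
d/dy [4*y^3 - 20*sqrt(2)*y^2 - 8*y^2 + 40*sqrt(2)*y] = 12*y^2 - 40*sqrt(2)*y - 16*y + 40*sqrt(2)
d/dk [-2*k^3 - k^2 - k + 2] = -6*k^2 - 2*k - 1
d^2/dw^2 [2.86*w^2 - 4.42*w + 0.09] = 5.72000000000000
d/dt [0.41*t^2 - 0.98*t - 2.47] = 0.82*t - 0.98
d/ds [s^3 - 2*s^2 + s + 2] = 3*s^2 - 4*s + 1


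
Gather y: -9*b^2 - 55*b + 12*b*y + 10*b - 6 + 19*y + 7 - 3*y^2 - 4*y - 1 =-9*b^2 - 45*b - 3*y^2 + y*(12*b + 15)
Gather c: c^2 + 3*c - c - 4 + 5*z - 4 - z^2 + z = c^2 + 2*c - z^2 + 6*z - 8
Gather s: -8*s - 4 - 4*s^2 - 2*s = -4*s^2 - 10*s - 4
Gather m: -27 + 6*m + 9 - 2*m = 4*m - 18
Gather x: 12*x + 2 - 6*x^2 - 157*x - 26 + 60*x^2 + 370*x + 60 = 54*x^2 + 225*x + 36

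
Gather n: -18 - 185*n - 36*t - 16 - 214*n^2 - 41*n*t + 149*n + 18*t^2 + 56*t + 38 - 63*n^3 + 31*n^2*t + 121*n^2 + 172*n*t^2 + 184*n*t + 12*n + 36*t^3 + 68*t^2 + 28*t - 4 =-63*n^3 + n^2*(31*t - 93) + n*(172*t^2 + 143*t - 24) + 36*t^3 + 86*t^2 + 48*t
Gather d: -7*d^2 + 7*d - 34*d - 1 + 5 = -7*d^2 - 27*d + 4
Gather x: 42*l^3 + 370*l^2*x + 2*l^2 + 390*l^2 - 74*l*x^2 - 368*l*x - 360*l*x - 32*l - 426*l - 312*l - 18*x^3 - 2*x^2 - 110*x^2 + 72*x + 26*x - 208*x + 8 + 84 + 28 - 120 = 42*l^3 + 392*l^2 - 770*l - 18*x^3 + x^2*(-74*l - 112) + x*(370*l^2 - 728*l - 110)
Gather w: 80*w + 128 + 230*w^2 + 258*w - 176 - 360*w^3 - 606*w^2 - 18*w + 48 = -360*w^3 - 376*w^2 + 320*w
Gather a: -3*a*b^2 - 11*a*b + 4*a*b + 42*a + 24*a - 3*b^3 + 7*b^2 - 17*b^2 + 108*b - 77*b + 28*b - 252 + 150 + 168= a*(-3*b^2 - 7*b + 66) - 3*b^3 - 10*b^2 + 59*b + 66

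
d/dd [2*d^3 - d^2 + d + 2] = 6*d^2 - 2*d + 1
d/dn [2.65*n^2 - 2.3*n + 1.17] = 5.3*n - 2.3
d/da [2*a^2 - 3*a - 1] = 4*a - 3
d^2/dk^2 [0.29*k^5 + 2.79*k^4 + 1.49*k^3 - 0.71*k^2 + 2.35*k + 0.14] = 5.8*k^3 + 33.48*k^2 + 8.94*k - 1.42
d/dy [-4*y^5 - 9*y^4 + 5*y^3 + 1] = y^2*(-20*y^2 - 36*y + 15)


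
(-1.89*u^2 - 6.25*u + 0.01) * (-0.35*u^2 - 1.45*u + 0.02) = 0.6615*u^4 + 4.928*u^3 + 9.0212*u^2 - 0.1395*u + 0.0002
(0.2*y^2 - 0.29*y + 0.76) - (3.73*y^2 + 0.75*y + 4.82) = -3.53*y^2 - 1.04*y - 4.06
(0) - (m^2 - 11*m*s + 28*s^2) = -m^2 + 11*m*s - 28*s^2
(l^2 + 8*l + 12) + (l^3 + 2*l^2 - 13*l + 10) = l^3 + 3*l^2 - 5*l + 22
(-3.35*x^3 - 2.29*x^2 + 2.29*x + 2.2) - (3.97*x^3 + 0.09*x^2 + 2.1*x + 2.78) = -7.32*x^3 - 2.38*x^2 + 0.19*x - 0.58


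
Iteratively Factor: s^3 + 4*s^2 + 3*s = (s + 3)*(s^2 + s) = (s + 1)*(s + 3)*(s)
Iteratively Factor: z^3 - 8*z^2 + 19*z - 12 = (z - 4)*(z^2 - 4*z + 3) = (z - 4)*(z - 3)*(z - 1)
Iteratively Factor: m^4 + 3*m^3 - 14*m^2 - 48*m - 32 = (m + 2)*(m^3 + m^2 - 16*m - 16) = (m + 2)*(m + 4)*(m^2 - 3*m - 4) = (m - 4)*(m + 2)*(m + 4)*(m + 1)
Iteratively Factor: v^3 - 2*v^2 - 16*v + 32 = (v - 4)*(v^2 + 2*v - 8) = (v - 4)*(v - 2)*(v + 4)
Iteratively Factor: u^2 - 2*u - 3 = (u - 3)*(u + 1)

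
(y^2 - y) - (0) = y^2 - y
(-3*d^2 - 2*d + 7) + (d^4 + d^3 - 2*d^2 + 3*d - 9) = d^4 + d^3 - 5*d^2 + d - 2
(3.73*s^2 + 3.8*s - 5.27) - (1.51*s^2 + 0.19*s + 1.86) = 2.22*s^2 + 3.61*s - 7.13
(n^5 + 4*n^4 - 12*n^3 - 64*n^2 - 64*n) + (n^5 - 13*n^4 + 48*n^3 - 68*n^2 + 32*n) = 2*n^5 - 9*n^4 + 36*n^3 - 132*n^2 - 32*n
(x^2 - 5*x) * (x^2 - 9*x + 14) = x^4 - 14*x^3 + 59*x^2 - 70*x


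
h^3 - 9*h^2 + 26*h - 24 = (h - 4)*(h - 3)*(h - 2)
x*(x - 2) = x^2 - 2*x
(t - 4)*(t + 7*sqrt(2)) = t^2 - 4*t + 7*sqrt(2)*t - 28*sqrt(2)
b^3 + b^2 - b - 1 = (b - 1)*(b + 1)^2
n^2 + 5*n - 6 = (n - 1)*(n + 6)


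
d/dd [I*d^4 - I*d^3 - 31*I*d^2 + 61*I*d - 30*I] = I*(4*d^3 - 3*d^2 - 62*d + 61)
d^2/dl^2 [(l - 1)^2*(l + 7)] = 6*l + 10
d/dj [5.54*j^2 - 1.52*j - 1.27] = 11.08*j - 1.52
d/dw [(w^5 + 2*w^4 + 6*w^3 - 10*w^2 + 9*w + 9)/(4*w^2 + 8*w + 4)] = (3*w^5 + 9*w^4 + 14*w^3 + 18*w^2 - 29*w - 9)/(4*(w^3 + 3*w^2 + 3*w + 1))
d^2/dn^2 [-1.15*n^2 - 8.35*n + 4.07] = -2.30000000000000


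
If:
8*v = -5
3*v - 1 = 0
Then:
No Solution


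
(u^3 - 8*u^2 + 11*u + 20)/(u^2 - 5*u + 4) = (u^2 - 4*u - 5)/(u - 1)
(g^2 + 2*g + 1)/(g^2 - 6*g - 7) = (g + 1)/(g - 7)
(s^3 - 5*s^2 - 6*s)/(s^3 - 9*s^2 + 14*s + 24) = s/(s - 4)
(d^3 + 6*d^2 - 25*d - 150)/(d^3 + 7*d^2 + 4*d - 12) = (d^2 - 25)/(d^2 + d - 2)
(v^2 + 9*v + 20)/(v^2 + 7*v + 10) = (v + 4)/(v + 2)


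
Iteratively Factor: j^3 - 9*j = (j - 3)*(j^2 + 3*j) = j*(j - 3)*(j + 3)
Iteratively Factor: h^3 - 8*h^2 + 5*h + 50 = (h + 2)*(h^2 - 10*h + 25) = (h - 5)*(h + 2)*(h - 5)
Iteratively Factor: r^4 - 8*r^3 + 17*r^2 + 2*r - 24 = (r - 2)*(r^3 - 6*r^2 + 5*r + 12) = (r - 4)*(r - 2)*(r^2 - 2*r - 3) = (r - 4)*(r - 2)*(r + 1)*(r - 3)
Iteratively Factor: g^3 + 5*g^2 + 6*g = (g + 3)*(g^2 + 2*g) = g*(g + 3)*(g + 2)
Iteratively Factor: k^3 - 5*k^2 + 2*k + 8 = (k + 1)*(k^2 - 6*k + 8) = (k - 2)*(k + 1)*(k - 4)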